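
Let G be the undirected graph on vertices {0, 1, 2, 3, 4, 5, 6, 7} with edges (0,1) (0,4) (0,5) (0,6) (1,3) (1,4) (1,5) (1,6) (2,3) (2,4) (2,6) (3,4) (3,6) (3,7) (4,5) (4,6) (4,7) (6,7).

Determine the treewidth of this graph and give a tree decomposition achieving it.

The largest bag has 4 vertices, giving width 3; this decomposition certifies tw(G) ≤ 3. On the other hand G contains the 4-clique {0, 1, 4, 5}. A clique must lie in a single bag of any decomposition, so no decomposition can have width below 3. Combining the bounds, tw(G) = 3.

Treewidth 3.
One optimal decomposition is:
Bags: B1 = {2, 3, 4, 6}  B2 = {1, 3, 4, 6}  B3 = {3, 4, 6, 7}  B4 = {0, 1, 4, 6}  B5 = {0, 1, 4, 5}
Tree: B1–B2, B2–B3, B2–B4, B4–B5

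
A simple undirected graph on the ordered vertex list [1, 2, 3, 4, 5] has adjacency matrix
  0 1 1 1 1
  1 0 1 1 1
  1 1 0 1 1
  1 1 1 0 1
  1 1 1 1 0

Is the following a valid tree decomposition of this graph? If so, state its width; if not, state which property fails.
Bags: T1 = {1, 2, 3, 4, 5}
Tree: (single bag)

Yes; width 4.

Every vertex of G appears in some bag (union = {1, 2, 3, 4, 5}); every edge is covered by a bag; and for each vertex v the set of bags containing v is connected in the bag tree. The decomposition is therefore valid. The largest bag has 5 vertices, so the width is 4.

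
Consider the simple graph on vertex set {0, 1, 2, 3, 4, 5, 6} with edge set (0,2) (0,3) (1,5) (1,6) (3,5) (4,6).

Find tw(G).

A width-1 tree decomposition is:
Bags: B1 = {0, 2}  B2 = {0, 3}  B3 = {3, 5}  B4 = {1, 5}  B5 = {1, 6}  B6 = {4, 6}
Tree: B1–B2, B2–B3, B3–B4, B4–B5, B5–B6
Each bag holds 2 vertices, so the decomposition has width 1, which upper-bounds the treewidth. Any graph with an edge has treewidth ≥ 1, and G has the edge 2–0. The upper and lower bounds meet at 1, so that is the treewidth.

1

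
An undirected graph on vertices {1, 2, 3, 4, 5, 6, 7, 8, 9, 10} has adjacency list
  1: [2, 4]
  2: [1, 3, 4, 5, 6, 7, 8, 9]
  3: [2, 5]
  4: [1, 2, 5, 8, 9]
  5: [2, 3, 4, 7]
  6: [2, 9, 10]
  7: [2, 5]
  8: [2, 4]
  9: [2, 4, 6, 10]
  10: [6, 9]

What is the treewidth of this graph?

A width-2 tree decomposition is:
Bags: B1 = {2, 4, 5}  B2 = {2, 3, 5}  B3 = {2, 4, 9}  B4 = {1, 2, 4}  B5 = {2, 5, 7}  B6 = {2, 6, 9}  B7 = {6, 9, 10}  B8 = {2, 4, 8}
Tree: B1–B2, B1–B3, B1–B4, B2–B5, B3–B6, B6–B7, B1–B8
The largest bag has 3 vertices, giving width 2; this decomposition certifies tw(G) ≤ 2. For the lower bound, the 3 vertices {2, 3, 5} are pairwise adjacent, and any tree decomposition puts a clique entirely inside one bag — forcing width ≥ 2. Combining the bounds, tw(G) = 2.

2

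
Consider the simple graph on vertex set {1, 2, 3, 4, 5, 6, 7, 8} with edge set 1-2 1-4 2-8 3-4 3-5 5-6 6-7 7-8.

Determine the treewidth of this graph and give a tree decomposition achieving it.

Each bag holds 3 vertices, so the decomposition has width 2, which upper-bounds the treewidth. For the lower bound, G contains the cycle 7–6–5–3–4–1–2–8–7, so G is not a forest; only forests have treewidth ≤ 1, hence tw(G) ≥ 2. Hence tw(G) = 2 exactly.

Treewidth 2.
One such decomposition:
Bags: B1 = {5, 6, 7}  B2 = {3, 5, 7}  B3 = {3, 4, 7}  B4 = {1, 4, 7}  B5 = {1, 2, 7}  B6 = {2, 7, 8}
Tree: B1–B2, B2–B3, B3–B4, B4–B5, B5–B6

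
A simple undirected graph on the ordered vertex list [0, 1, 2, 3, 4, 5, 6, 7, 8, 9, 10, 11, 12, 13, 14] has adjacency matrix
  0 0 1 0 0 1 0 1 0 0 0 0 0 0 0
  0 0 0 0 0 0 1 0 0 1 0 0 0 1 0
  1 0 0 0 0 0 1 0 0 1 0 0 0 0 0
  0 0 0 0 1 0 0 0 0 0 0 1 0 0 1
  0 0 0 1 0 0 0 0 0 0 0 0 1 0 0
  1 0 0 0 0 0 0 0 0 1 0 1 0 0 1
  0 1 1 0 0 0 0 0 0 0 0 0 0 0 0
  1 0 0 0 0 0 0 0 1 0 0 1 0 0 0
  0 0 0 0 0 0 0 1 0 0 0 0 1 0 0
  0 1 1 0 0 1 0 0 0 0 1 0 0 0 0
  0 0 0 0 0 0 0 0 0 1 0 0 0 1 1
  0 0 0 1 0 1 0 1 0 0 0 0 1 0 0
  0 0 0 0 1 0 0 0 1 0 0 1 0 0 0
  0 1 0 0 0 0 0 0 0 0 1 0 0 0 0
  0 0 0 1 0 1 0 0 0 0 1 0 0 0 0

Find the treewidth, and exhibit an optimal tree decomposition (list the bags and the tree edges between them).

Treewidth 3.
One such decomposition:
Bags: B1 = {4, 7, 8, 12}  B2 = {4, 7, 11, 12}  B3 = {3, 4, 7, 11}  B4 = {0, 3, 7, 11}  B5 = {0, 3, 5, 11}  B6 = {0, 3, 5, 14}  B7 = {0, 2, 5, 14}  B8 = {2, 5, 9, 14}  B9 = {2, 9, 10, 14}  B10 = {2, 6, 9, 10}  B11 = {1, 6, 9, 10}  B12 = {1, 6, 10, 13}
Tree: B1–B2, B2–B3, B3–B4, B4–B5, B5–B6, B6–B7, B7–B8, B8–B9, B9–B10, B10–B11, B11–B12

Every bag has size at most 4, so the width is 4 − 1 = 3 and tw(G) ≤ 3. For the lower bound: the 4 vertex sets {4,8,12}, {7}, {11}, {0,3,5,14} are disjoint, each induces a connected subgraph, and every pair is joined by at least one edge of G. Contracting each set to a single vertex therefore yields K_{4} as a minor, and since treewidth is minor-monotone, tw(G) ≥ tw(K_{4}) = 3. Therefore the treewidth is 3.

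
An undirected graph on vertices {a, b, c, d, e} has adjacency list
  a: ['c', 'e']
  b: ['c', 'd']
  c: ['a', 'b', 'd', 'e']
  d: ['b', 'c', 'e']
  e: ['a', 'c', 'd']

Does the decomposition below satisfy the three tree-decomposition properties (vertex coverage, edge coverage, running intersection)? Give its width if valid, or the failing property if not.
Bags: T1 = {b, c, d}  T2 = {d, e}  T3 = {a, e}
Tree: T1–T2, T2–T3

No — edge (c,e) lies in no bag.

A tree decomposition must satisfy three properties: every vertex lies in some bag; for every edge, both endpoints lie together in some bag; and for every vertex, the bags containing it form a connected subtree. Here edge (c,e) lies in no bag, so the decomposition is invalid.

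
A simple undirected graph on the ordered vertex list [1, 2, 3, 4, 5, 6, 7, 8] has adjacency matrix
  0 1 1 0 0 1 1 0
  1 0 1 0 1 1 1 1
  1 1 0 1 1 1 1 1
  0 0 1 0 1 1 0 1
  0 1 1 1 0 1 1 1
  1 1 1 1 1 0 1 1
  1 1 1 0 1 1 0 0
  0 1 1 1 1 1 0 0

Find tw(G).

A width-4 tree decomposition is:
Bags: B1 = {2, 3, 5, 6, 8}  B2 = {2, 3, 5, 6, 7}  B3 = {3, 4, 5, 6, 8}  B4 = {1, 2, 3, 6, 7}
Tree: B1–B2, B1–B3, B2–B4
Each bag holds 5 vertices, so the decomposition has width 4, which upper-bounds the treewidth. For the lower bound, the 5 vertices {1, 2, 3, 6, 7} are pairwise adjacent, and any tree decomposition puts a clique entirely inside one bag — forcing width ≥ 4. Combining the bounds, tw(G) = 4.

4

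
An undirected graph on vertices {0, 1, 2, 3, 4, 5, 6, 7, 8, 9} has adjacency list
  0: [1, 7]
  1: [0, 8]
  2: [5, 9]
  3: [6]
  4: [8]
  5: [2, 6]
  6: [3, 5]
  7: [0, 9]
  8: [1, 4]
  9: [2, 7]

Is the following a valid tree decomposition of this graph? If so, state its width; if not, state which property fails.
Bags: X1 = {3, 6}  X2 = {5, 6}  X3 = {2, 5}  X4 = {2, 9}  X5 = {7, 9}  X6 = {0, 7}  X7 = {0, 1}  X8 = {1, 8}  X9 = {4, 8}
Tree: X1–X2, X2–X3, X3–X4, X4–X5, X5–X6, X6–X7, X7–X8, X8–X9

Yes; width 1.

Vertex coverage: the bags together contain {0, 1, 2, 3, 4, 5, 6, 7, 8, 9}, the full vertex set. Edge coverage: each edge of G has both endpoints in at least one bag. Running intersection: for every vertex, the bags containing it form a connected subtree. All three properties hold, so this is a valid tree decomposition of width max|bag| − 1 = 1, and hence tw(G) ≤ 1.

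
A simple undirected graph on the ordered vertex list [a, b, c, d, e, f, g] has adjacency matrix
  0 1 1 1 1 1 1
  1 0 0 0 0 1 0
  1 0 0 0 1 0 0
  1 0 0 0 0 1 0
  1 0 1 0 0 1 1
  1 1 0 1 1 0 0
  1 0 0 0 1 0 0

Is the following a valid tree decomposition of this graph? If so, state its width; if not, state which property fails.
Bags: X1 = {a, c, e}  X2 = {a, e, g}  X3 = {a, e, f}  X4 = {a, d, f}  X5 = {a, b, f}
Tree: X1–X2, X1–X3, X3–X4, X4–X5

Yes; width 2.

Vertex coverage: the bags together contain {a, b, c, d, e, f, g}, the full vertex set. Edge coverage: each edge of G has both endpoints in at least one bag. Running intersection: for every vertex, the bags containing it form a connected subtree. All three properties hold, so this is a valid tree decomposition of width max|bag| − 1 = 2, and hence tw(G) ≤ 2.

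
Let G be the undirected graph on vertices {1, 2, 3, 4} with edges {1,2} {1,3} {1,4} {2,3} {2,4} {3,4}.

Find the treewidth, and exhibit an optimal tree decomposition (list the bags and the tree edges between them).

A single bag containing all 4 vertices is trivially a valid decomposition of width 3. On the other hand G contains the 4-clique {1, 2, 3, 4}. A clique must lie in a single bag of any decomposition, so no decomposition can have width below 3. Therefore the treewidth is 3.

Treewidth 3.
Bags: B1 = {1, 2, 3, 4}
Tree: (single bag)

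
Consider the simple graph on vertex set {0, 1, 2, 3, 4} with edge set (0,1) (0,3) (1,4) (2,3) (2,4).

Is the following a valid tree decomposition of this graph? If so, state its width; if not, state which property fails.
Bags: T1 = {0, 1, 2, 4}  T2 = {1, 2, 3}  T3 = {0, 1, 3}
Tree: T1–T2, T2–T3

A tree decomposition must satisfy three properties: every vertex lies in some bag; for every edge, both endpoints lie together in some bag; and for every vertex, the bags containing it form a connected subtree. Here bags containing vertex 0 are not connected in the tree, so the decomposition is invalid.

No — bags containing vertex 0 are not connected in the tree.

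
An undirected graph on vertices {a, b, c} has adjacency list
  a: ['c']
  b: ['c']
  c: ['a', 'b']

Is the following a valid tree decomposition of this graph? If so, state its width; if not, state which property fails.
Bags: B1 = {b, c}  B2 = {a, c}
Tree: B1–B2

Checking the three conditions: (i) the bags cover all of {a, b, c}; (ii) for each edge, some bag contains both endpoints; (iii) the bags containing any fixed vertex form a subtree. All hold, so the decomposition is valid with width 2 − 1 = 1.

Yes; width 1.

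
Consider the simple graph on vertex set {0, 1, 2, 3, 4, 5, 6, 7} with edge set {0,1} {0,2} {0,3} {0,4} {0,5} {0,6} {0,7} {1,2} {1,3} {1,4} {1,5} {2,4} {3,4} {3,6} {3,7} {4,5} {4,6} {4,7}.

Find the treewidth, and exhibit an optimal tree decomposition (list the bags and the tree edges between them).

Treewidth 3.
One optimal decomposition is:
Bags: B1 = {0, 1, 3, 4}  B2 = {0, 1, 4, 5}  B3 = {0, 3, 4, 7}  B4 = {0, 1, 2, 4}  B5 = {0, 3, 4, 6}
Tree: B1–B2, B1–B3, B1–B4, B3–B5

Every bag has size at most 4, so the width is 4 − 1 = 3 and tw(G) ≤ 3. Conversely, {0, 1, 2, 4} is a clique of size 4, and the vertices of any clique must share a bag in every tree decomposition; so some bag has ≥ 4 vertices and tw(G) ≥ 3. Hence tw(G) = 3 exactly.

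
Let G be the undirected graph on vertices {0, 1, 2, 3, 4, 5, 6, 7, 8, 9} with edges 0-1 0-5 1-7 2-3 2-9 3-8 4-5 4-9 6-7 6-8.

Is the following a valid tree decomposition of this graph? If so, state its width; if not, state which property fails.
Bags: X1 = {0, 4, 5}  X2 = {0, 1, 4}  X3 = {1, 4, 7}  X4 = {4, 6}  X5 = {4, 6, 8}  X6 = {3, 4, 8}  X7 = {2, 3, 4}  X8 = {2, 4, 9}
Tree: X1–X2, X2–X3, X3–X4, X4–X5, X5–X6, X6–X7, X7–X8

No — edge (7,6) lies in no bag.

A tree decomposition must satisfy three properties: every vertex lies in some bag; for every edge, both endpoints lie together in some bag; and for every vertex, the bags containing it form a connected subtree. Here edge (7,6) lies in no bag, so the decomposition is invalid.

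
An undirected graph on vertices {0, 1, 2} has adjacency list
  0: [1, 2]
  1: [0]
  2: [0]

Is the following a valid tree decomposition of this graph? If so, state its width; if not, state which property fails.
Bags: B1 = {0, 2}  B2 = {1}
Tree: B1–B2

A tree decomposition must satisfy three properties: every vertex lies in some bag; for every edge, both endpoints lie together in some bag; and for every vertex, the bags containing it form a connected subtree. Here edge (0,1) lies in no bag, so the decomposition is invalid.

No — edge (0,1) lies in no bag.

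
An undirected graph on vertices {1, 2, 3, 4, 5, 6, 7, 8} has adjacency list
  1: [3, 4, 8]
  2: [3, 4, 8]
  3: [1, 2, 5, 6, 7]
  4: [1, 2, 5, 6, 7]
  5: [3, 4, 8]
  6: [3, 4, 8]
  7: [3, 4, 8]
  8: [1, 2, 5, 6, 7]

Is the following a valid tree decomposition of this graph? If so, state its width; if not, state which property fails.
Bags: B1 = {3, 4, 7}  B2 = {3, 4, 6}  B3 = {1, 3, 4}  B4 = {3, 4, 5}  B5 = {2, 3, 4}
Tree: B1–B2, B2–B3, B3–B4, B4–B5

No — vertex 8 appears in no bag.

A tree decomposition must satisfy three properties: every vertex lies in some bag; for every edge, both endpoints lie together in some bag; and for every vertex, the bags containing it form a connected subtree. Here vertex 8 appears in no bag, so the decomposition is invalid.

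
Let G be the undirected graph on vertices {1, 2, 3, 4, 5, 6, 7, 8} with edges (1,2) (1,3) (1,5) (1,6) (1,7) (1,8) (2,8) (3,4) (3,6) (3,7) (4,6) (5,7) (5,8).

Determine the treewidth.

2

A width-2 tree decomposition is:
Bags: B1 = {1, 3, 6}  B2 = {1, 3, 7}  B3 = {1, 5, 7}  B4 = {1, 5, 8}  B5 = {3, 4, 6}  B6 = {1, 2, 8}
Tree: B1–B2, B2–B3, B3–B4, B1–B5, B4–B6
Each bag holds 3 vertices, so the decomposition has width 2, which upper-bounds the treewidth. Conversely, {1, 2, 8} is a clique of size 3, and the vertices of any clique must share a bag in every tree decomposition; so some bag has ≥ 3 vertices and tw(G) ≥ 2. Combining the bounds, tw(G) = 2.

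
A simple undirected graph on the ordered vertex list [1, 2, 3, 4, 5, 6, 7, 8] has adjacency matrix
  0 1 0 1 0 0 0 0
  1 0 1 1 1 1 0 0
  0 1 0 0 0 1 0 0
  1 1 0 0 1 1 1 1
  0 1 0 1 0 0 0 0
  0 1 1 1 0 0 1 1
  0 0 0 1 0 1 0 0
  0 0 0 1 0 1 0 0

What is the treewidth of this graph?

2

A width-2 tree decomposition is:
Bags: B1 = {2, 4, 6}  B2 = {4, 6, 7}  B3 = {4, 6, 8}  B4 = {1, 2, 4}  B5 = {2, 3, 6}  B6 = {2, 4, 5}
Tree: B1–B2, B2–B3, B1–B4, B1–B5, B1–B6
Each bag holds 3 vertices, so the decomposition has width 2, which upper-bounds the treewidth. On the other hand G contains the 3-clique {2, 3, 6}. A clique must lie in a single bag of any decomposition, so no decomposition can have width below 2. Hence tw(G) = 2 exactly.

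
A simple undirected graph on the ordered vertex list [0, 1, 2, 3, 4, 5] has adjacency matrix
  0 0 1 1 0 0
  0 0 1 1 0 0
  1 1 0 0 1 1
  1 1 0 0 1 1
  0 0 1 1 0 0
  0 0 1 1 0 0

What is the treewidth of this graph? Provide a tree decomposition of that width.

Treewidth 2.
One optimal decomposition is:
Bags: B1 = {2, 3, 4}  B2 = {0, 2, 3}  B3 = {2, 3, 5}  B4 = {1, 2, 3}
Tree: B1–B2, B2–B3, B3–B4

Every bag has size at most 3, so the width is 3 − 1 = 2 and tw(G) ≤ 2. Since 4–2–0–3–4 is a cycle in G, G is not acyclic. Forests are exactly the graphs of treewidth ≤ 1, so tw(G) ≥ 2. The upper and lower bounds meet at 2, so that is the treewidth.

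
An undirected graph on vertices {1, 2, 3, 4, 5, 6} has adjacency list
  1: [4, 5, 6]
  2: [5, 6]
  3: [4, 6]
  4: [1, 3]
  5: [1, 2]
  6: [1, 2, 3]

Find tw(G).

2

A width-2 tree decomposition is:
Bags: B1 = {2, 5, 6}  B2 = {1, 5, 6}  B3 = {1, 3, 6}  B4 = {1, 3, 4}
Tree: B1–B2, B2–B3, B3–B4
Every bag has size at most 3, so the width is 3 − 1 = 2 and tw(G) ≤ 2. For the lower bound, G contains the cycle 2–5–1–6–2, so G is not a forest; only forests have treewidth ≤ 1, hence tw(G) ≥ 2. The upper and lower bounds meet at 2, so that is the treewidth.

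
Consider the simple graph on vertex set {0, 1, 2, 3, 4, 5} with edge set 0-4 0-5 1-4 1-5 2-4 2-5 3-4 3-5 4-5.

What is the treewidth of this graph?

2

A width-2 tree decomposition is:
Bags: B1 = {0, 4, 5}  B2 = {2, 4, 5}  B3 = {1, 4, 5}  B4 = {3, 4, 5}
Tree: B1–B2, B2–B3, B1–B4
Every bag has size at most 3, so the width is 3 − 1 = 2 and tw(G) ≤ 2. On the other hand G contains the 3-clique {0, 4, 5}. A clique must lie in a single bag of any decomposition, so no decomposition can have width below 2. Therefore the treewidth is 2.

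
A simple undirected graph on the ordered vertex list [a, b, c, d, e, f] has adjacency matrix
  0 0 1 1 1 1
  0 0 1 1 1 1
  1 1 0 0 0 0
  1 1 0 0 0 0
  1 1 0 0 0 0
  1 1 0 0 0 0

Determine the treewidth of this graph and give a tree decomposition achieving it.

Each bag holds 3 vertices, so the decomposition has width 2, which upper-bounds the treewidth. The edges e–a–c–b–e form a cycle, so G is not a tree and its treewidth is at least 2. Hence tw(G) = 2 exactly.

Treewidth 2.
Bags: B1 = {a, b, e}  B2 = {a, b, c}  B3 = {a, b, d}  B4 = {a, b, f}
Tree: B1–B2, B2–B3, B3–B4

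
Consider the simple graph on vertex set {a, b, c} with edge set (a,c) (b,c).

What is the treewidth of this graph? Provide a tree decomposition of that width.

Treewidth 1.
Bags: B1 = {a, c}  B2 = {b, c}
Tree: B1–B2

Every bag has size at most 2, so the width is 2 − 1 = 1 and tw(G) ≤ 1. Since G has at least one edge (e.g. a–c), it is not an edgeless graph, so tw(G) ≥ 1. Therefore the treewidth is 1.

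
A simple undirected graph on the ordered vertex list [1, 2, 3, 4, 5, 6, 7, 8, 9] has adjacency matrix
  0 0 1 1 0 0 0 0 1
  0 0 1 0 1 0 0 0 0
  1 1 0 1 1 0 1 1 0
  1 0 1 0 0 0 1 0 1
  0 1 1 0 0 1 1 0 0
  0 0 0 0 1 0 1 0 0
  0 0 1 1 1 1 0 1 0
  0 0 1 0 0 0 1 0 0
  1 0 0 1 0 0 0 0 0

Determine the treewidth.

A width-2 tree decomposition is:
Bags: B1 = {2, 3, 5}  B2 = {3, 5, 7}  B3 = {3, 7, 8}  B4 = {3, 4, 7}  B5 = {1, 3, 4}  B6 = {5, 6, 7}  B7 = {1, 4, 9}
Tree: B1–B2, B2–B3, B2–B4, B4–B5, B2–B6, B5–B7
The largest bag has 3 vertices, giving width 2; this decomposition certifies tw(G) ≤ 2. On the other hand G contains the 3-clique {1, 4, 9}. A clique must lie in a single bag of any decomposition, so no decomposition can have width below 2. Combining the bounds, tw(G) = 2.

2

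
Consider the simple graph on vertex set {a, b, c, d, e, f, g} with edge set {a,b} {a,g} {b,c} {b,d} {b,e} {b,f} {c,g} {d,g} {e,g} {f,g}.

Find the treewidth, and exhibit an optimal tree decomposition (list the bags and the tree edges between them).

Every bag has size at most 3, so the width is 3 − 1 = 2 and tw(G) ≤ 2. The edges b–d–g–f–b form a cycle, so G is not a tree and its treewidth is at least 2. The upper and lower bounds meet at 2, so that is the treewidth.

Treewidth 2.
One optimal decomposition is:
Bags: B1 = {b, d, g}  B2 = {b, f, g}  B3 = {b, e, g}  B4 = {b, c, g}  B5 = {a, b, g}
Tree: B1–B2, B2–B3, B3–B4, B4–B5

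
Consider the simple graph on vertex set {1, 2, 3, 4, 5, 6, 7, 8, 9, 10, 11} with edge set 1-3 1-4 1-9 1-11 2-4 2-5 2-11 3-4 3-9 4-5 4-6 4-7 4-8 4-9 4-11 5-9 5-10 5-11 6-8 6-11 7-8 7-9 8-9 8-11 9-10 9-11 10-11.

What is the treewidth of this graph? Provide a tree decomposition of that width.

Treewidth 3.
One such decomposition:
Bags: B1 = {4, 7, 8, 9}  B2 = {4, 8, 9, 11}  B3 = {1, 4, 9, 11}  B4 = {4, 5, 9, 11}  B5 = {2, 4, 5, 11}  B6 = {1, 3, 4, 9}  B7 = {5, 9, 10, 11}  B8 = {4, 6, 8, 11}
Tree: B1–B2, B2–B3, B2–B4, B4–B5, B3–B6, B4–B7, B2–B8

Every bag has size at most 4, so the width is 4 − 1 = 3 and tw(G) ≤ 3. For the lower bound, the 4 vertices {5, 9, 10, 11} are pairwise adjacent, and any tree decomposition puts a clique entirely inside one bag — forcing width ≥ 3. Hence tw(G) = 3 exactly.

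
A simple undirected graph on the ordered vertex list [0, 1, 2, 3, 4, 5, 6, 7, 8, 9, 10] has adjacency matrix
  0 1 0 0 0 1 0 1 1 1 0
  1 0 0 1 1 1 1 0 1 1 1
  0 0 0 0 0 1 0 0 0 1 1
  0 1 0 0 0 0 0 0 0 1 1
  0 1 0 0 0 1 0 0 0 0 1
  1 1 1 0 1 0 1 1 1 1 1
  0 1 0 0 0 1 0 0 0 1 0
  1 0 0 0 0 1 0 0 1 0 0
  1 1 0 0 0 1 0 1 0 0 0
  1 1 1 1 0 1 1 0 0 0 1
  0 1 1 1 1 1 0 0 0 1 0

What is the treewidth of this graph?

A width-3 tree decomposition is:
Bags: B1 = {1, 5, 9, 10}  B2 = {0, 1, 5, 9}  B3 = {1, 3, 9, 10}  B4 = {0, 1, 5, 8}  B5 = {2, 5, 9, 10}  B6 = {1, 4, 5, 10}  B7 = {1, 5, 6, 9}  B8 = {0, 5, 7, 8}
Tree: B1–B2, B1–B3, B2–B4, B1–B5, B1–B6, B2–B7, B4–B8
Each bag holds 4 vertices, so the decomposition has width 3, which upper-bounds the treewidth. For the lower bound, the 4 vertices {1, 3, 9, 10} are pairwise adjacent, and any tree decomposition puts a clique entirely inside one bag — forcing width ≥ 3. Hence tw(G) = 3 exactly.

3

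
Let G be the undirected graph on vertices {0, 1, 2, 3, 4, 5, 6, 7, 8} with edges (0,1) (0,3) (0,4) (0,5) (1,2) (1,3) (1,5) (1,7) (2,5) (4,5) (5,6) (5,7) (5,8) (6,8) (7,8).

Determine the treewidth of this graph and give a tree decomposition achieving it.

Treewidth 2.
Bags: B1 = {0, 1, 3}  B2 = {0, 1, 5}  B3 = {1, 5, 7}  B4 = {5, 7, 8}  B5 = {5, 6, 8}  B6 = {1, 2, 5}  B7 = {0, 4, 5}
Tree: B1–B2, B2–B3, B3–B4, B4–B5, B3–B6, B2–B7

The largest bag has 3 vertices, giving width 2; this decomposition certifies tw(G) ≤ 2. On the other hand G contains the 3-clique {0, 1, 3}. A clique must lie in a single bag of any decomposition, so no decomposition can have width below 2. Combining the bounds, tw(G) = 2.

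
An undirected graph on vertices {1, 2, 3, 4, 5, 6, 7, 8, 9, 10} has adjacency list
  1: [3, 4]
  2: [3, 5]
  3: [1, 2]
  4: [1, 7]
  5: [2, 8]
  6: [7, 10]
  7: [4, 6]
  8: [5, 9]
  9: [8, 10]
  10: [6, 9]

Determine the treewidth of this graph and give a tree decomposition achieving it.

Treewidth 2.
One optimal decomposition is:
Bags: B1 = {4, 6, 7}  B2 = {4, 6, 10}  B3 = {4, 9, 10}  B4 = {4, 8, 9}  B5 = {4, 5, 8}  B6 = {2, 4, 5}  B7 = {2, 3, 4}  B8 = {1, 3, 4}
Tree: B1–B2, B2–B3, B3–B4, B4–B5, B5–B6, B6–B7, B7–B8

The largest bag has 3 vertices, giving width 2; this decomposition certifies tw(G) ≤ 2. The edges 4–7–6–10–9–8–5–2–3–1–4 form a cycle, so G is not a tree and its treewidth is at least 2. The upper and lower bounds meet at 2, so that is the treewidth.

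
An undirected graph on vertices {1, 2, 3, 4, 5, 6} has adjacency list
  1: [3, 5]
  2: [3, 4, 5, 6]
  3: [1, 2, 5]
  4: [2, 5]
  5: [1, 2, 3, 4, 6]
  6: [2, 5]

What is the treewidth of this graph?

2

A width-2 tree decomposition is:
Bags: B1 = {2, 3, 5}  B2 = {1, 3, 5}  B3 = {2, 4, 5}  B4 = {2, 5, 6}
Tree: B1–B2, B1–B3, B3–B4
Each bag holds 3 vertices, so the decomposition has width 2, which upper-bounds the treewidth. For the lower bound, the 3 vertices {1, 3, 5} are pairwise adjacent, and any tree decomposition puts a clique entirely inside one bag — forcing width ≥ 2. The upper and lower bounds meet at 2, so that is the treewidth.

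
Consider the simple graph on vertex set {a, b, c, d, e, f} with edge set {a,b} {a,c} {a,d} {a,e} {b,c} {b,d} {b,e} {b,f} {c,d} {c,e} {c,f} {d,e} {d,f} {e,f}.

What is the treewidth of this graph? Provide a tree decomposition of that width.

Treewidth 4.
Bags: B1 = {a, b, c, d, e}  B2 = {b, c, d, e, f}
Tree: B1–B2

Each bag holds 5 vertices, so the decomposition has width 4, which upper-bounds the treewidth. Conversely, {b, c, d, e, f} is a clique of size 5, and the vertices of any clique must share a bag in every tree decomposition; so some bag has ≥ 5 vertices and tw(G) ≥ 4. Combining the bounds, tw(G) = 4.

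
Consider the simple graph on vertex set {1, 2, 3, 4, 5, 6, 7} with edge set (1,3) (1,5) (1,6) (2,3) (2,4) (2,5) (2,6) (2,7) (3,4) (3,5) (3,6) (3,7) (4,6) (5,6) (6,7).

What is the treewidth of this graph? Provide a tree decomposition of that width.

Treewidth 3.
Bags: B1 = {2, 3, 4, 6}  B2 = {2, 3, 5, 6}  B3 = {1, 3, 5, 6}  B4 = {2, 3, 6, 7}
Tree: B1–B2, B2–B3, B1–B4

Every bag has size at most 4, so the width is 4 − 1 = 3 and tw(G) ≤ 3. Conversely, {1, 3, 5, 6} is a clique of size 4, and the vertices of any clique must share a bag in every tree decomposition; so some bag has ≥ 4 vertices and tw(G) ≥ 3. Hence tw(G) = 3 exactly.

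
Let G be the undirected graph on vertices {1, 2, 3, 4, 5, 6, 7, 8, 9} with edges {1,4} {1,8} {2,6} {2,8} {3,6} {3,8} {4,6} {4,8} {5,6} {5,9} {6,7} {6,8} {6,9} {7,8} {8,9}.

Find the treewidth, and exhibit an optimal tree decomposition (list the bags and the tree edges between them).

Each bag holds 3 vertices, so the decomposition has width 2, which upper-bounds the treewidth. Conversely, {1, 4, 8} is a clique of size 3, and the vertices of any clique must share a bag in every tree decomposition; so some bag has ≥ 3 vertices and tw(G) ≥ 2. The upper and lower bounds meet at 2, so that is the treewidth.

Treewidth 2.
One such decomposition:
Bags: B1 = {4, 6, 8}  B2 = {6, 7, 8}  B3 = {6, 8, 9}  B4 = {1, 4, 8}  B5 = {2, 6, 8}  B6 = {3, 6, 8}  B7 = {5, 6, 9}
Tree: B1–B2, B2–B3, B1–B4, B3–B5, B5–B6, B3–B7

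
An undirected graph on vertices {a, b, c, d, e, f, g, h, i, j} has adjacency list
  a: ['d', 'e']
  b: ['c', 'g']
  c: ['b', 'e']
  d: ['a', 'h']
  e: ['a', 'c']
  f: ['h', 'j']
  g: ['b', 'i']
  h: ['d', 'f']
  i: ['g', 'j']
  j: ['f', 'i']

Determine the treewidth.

2

A width-2 tree decomposition is:
Bags: B1 = {a, d, e}  B2 = {c, d, e}  B3 = {b, c, d}  B4 = {b, d, g}  B5 = {d, g, i}  B6 = {d, i, j}  B7 = {d, f, j}  B8 = {d, f, h}
Tree: B1–B2, B2–B3, B3–B4, B4–B5, B5–B6, B6–B7, B7–B8
Each bag holds 3 vertices, so the decomposition has width 2, which upper-bounds the treewidth. For the lower bound, G contains the cycle d–a–e–c–b–g–i–j–f–h–d, so G is not a forest; only forests have treewidth ≤ 1, hence tw(G) ≥ 2. Therefore the treewidth is 2.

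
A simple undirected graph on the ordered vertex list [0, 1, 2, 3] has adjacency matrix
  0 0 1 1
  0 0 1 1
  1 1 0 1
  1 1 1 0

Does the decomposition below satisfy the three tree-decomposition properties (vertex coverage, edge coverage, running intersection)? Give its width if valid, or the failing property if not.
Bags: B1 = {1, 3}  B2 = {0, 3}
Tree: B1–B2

No — vertex 2 appears in no bag.

A tree decomposition must satisfy three properties: every vertex lies in some bag; for every edge, both endpoints lie together in some bag; and for every vertex, the bags containing it form a connected subtree. Here vertex 2 appears in no bag, so the decomposition is invalid.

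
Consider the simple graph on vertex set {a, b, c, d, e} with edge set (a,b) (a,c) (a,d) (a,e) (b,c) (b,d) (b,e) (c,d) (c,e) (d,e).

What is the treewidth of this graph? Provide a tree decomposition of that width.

With just one bag of size 5, the width is 5 − 1 = 4, so tw(G) ≤ 4. On the other hand G contains the 5-clique {a, b, c, d, e}. A clique must lie in a single bag of any decomposition, so no decomposition can have width below 4. Hence tw(G) = 4 exactly.

Treewidth 4.
One such decomposition:
Bags: B1 = {a, b, c, d, e}
Tree: (single bag)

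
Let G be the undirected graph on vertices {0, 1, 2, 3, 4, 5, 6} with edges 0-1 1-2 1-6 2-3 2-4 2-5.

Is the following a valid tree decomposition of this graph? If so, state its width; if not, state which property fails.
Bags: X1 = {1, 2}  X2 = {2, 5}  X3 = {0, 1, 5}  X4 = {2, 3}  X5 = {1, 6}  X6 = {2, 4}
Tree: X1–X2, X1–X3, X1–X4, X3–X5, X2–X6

No — bags containing vertex 5 are not connected in the tree.

A tree decomposition must satisfy three properties: every vertex lies in some bag; for every edge, both endpoints lie together in some bag; and for every vertex, the bags containing it form a connected subtree. Here bags containing vertex 5 are not connected in the tree, so the decomposition is invalid.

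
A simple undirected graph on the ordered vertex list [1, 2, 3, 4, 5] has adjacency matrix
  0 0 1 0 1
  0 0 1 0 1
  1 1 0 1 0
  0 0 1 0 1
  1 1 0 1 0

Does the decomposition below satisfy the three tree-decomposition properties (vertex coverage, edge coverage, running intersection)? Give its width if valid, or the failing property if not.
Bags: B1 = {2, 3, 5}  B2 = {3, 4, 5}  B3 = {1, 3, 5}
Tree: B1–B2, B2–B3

Vertex coverage: the bags together contain {1, 2, 3, 4, 5}, the full vertex set. Edge coverage: each edge of G has both endpoints in at least one bag. Running intersection: for every vertex, the bags containing it form a connected subtree. All three properties hold, so this is a valid tree decomposition of width max|bag| − 1 = 2, and hence tw(G) ≤ 2.

Yes; width 2.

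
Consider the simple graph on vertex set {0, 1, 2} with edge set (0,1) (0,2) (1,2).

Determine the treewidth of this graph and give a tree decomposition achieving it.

Treewidth 2.
One optimal decomposition is:
Bags: B1 = {0, 1, 2}
Tree: (single bag)

A single bag containing all 3 vertices is trivially a valid decomposition of width 2. On the other hand G contains the 3-clique {0, 1, 2}. A clique must lie in a single bag of any decomposition, so no decomposition can have width below 2. Hence tw(G) = 2 exactly.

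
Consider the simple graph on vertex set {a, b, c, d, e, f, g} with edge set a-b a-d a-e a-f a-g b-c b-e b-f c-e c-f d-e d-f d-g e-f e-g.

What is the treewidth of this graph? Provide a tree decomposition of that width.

Treewidth 3.
One such decomposition:
Bags: B1 = {a, b, e, f}  B2 = {a, d, e, f}  B3 = {b, c, e, f}  B4 = {a, d, e, g}
Tree: B1–B2, B1–B3, B2–B4

The largest bag has 4 vertices, giving width 3; this decomposition certifies tw(G) ≤ 3. Conversely, {a, d, e, g} is a clique of size 4, and the vertices of any clique must share a bag in every tree decomposition; so some bag has ≥ 4 vertices and tw(G) ≥ 3. The upper and lower bounds meet at 3, so that is the treewidth.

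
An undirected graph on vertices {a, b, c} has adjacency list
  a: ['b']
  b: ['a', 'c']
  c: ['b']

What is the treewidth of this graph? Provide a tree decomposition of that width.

Treewidth 1.
Bags: B1 = {b, c}  B2 = {a, b}
Tree: B1–B2

Every bag has size at most 2, so the width is 2 − 1 = 1 and tw(G) ≤ 1. Since G has at least one edge (e.g. b–c), it is not an edgeless graph, so tw(G) ≥ 1. The upper and lower bounds meet at 1, so that is the treewidth.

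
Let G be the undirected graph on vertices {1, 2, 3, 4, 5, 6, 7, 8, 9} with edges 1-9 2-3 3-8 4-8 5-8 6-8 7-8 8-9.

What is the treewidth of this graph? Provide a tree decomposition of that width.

Treewidth 1.
One optimal decomposition is:
Bags: B1 = {4, 8}  B2 = {7, 8}  B3 = {8, 9}  B4 = {5, 8}  B5 = {3, 8}  B6 = {6, 8}  B7 = {1, 9}  B8 = {2, 3}
Tree: B1–B2, B2–B3, B1–B4, B4–B5, B4–B6, B3–B7, B5–B8

The largest bag has 2 vertices, giving width 1; this decomposition certifies tw(G) ≤ 1. G has an edge, so its treewidth is at least 1. Hence tw(G) = 1 exactly.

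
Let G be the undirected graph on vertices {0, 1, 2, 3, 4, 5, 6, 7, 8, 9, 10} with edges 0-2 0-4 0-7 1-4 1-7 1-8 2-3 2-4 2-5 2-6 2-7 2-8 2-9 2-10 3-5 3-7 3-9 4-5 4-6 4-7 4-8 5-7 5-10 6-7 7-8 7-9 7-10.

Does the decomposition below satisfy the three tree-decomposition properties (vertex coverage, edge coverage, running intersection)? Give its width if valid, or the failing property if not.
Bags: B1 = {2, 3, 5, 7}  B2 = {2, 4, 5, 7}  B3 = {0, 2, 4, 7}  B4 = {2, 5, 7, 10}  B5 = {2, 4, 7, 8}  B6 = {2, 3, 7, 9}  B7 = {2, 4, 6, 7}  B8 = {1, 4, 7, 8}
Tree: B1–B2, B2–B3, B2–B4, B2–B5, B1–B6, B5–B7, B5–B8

Yes; width 3.

Every vertex of G appears in some bag (union = {0, 1, 2, 3, 4, 5, 6, 7, 8, 9, 10}); every edge is covered by a bag; and for each vertex v the set of bags containing v is connected in the bag tree. The decomposition is therefore valid. The largest bag has 4 vertices, so the width is 3.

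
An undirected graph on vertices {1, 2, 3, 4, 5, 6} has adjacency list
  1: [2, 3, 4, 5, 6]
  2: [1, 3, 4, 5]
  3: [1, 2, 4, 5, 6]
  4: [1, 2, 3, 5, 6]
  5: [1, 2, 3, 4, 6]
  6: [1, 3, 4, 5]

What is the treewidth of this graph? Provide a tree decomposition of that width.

Treewidth 4.
One such decomposition:
Bags: B1 = {1, 2, 3, 4, 5}  B2 = {1, 3, 4, 5, 6}
Tree: B1–B2

The largest bag has 5 vertices, giving width 4; this decomposition certifies tw(G) ≤ 4. For the lower bound, the 5 vertices {1, 2, 3, 4, 5} are pairwise adjacent, and any tree decomposition puts a clique entirely inside one bag — forcing width ≥ 4. Therefore the treewidth is 4.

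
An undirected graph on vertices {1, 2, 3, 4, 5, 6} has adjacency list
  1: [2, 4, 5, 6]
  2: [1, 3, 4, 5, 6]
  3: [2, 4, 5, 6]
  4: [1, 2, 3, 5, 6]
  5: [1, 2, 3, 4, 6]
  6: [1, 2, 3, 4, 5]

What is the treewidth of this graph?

4

A width-4 tree decomposition is:
Bags: B1 = {2, 3, 4, 5, 6}  B2 = {1, 2, 4, 5, 6}
Tree: B1–B2
Every bag has size at most 5, so the width is 5 − 1 = 4 and tw(G) ≤ 4. On the other hand G contains the 5-clique {1, 2, 4, 5, 6}. A clique must lie in a single bag of any decomposition, so no decomposition can have width below 4. Hence tw(G) = 4 exactly.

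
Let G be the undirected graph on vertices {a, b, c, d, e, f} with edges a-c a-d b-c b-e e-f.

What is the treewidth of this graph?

A width-1 tree decomposition is:
Bags: B1 = {e, f}  B2 = {b, e}  B3 = {b, c}  B4 = {a, c}  B5 = {a, d}
Tree: B1–B2, B2–B3, B3–B4, B4–B5
Each bag holds 2 vertices, so the decomposition has width 1, which upper-bounds the treewidth. Since G has at least one edge (e.g. f–e), it is not an edgeless graph, so tw(G) ≥ 1. The upper and lower bounds meet at 1, so that is the treewidth.

1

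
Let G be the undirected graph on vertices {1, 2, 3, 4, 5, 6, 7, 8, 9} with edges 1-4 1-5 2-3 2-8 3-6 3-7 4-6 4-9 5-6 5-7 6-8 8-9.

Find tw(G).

A width-3 tree decomposition is:
Bags: B1 = {1, 3, 5, 7}  B2 = {1, 3, 5, 6}  B3 = {1, 3, 4, 6}  B4 = {2, 3, 4, 6}  B5 = {2, 4, 6, 8}  B6 = {2, 4, 8, 9}
Tree: B1–B2, B2–B3, B3–B4, B4–B5, B5–B6
Each bag holds 4 vertices, so the decomposition has width 3, which upper-bounds the treewidth. For the lower bound: the 4 vertex sets {1,5,7}, {3}, {6}, {2,4,8,9} are disjoint, each induces a connected subgraph, and every pair is joined by at least one edge of G. Contracting each set to a single vertex therefore yields K_{4} as a minor, and since treewidth is minor-monotone, tw(G) ≥ tw(K_{4}) = 3. The upper and lower bounds meet at 3, so that is the treewidth.

3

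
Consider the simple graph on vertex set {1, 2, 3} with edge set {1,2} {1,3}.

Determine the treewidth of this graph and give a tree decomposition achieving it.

Treewidth 1.
One optimal decomposition is:
Bags: B1 = {1, 3}  B2 = {1, 2}
Tree: B1–B2

Each bag holds 2 vertices, so the decomposition has width 1, which upper-bounds the treewidth. Any graph with an edge has treewidth ≥ 1, and G has the edge 3–1. Hence tw(G) = 1 exactly.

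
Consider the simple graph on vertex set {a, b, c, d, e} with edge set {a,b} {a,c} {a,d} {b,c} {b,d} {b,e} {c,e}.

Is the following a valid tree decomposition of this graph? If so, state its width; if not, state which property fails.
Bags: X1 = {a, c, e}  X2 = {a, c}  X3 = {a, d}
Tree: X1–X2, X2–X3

A tree decomposition must satisfy three properties: every vertex lies in some bag; for every edge, both endpoints lie together in some bag; and for every vertex, the bags containing it form a connected subtree. Here vertex b appears in no bag, so the decomposition is invalid.

No — vertex b appears in no bag.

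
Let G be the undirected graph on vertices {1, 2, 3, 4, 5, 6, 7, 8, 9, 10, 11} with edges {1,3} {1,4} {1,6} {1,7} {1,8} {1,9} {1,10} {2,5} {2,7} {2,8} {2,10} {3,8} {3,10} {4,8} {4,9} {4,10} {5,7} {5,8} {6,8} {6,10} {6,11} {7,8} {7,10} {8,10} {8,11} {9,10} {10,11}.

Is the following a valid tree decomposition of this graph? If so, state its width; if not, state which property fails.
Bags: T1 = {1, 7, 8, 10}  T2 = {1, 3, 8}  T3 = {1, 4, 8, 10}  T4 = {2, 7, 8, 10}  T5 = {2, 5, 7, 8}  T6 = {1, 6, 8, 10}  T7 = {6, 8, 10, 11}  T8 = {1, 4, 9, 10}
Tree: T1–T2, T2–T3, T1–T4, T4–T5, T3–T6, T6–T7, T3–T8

A tree decomposition must satisfy three properties: every vertex lies in some bag; for every edge, both endpoints lie together in some bag; and for every vertex, the bags containing it form a connected subtree. Here edge (10,3) lies in no bag, so the decomposition is invalid.

No — edge (10,3) lies in no bag.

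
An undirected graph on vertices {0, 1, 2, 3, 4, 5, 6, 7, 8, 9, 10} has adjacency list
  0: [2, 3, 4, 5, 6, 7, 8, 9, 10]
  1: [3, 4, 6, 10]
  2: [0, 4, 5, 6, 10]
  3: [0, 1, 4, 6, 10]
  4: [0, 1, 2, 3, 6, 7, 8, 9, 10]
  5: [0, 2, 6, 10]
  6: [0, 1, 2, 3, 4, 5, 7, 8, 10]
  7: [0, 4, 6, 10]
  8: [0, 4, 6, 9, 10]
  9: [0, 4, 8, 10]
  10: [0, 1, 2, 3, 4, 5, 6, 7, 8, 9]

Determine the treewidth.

A width-4 tree decomposition is:
Bags: B1 = {0, 4, 6, 8, 10}  B2 = {0, 4, 6, 7, 10}  B3 = {0, 2, 4, 6, 10}  B4 = {0, 4, 8, 9, 10}  B5 = {0, 3, 4, 6, 10}  B6 = {0, 2, 5, 6, 10}  B7 = {1, 3, 4, 6, 10}
Tree: B1–B2, B2–B3, B1–B4, B2–B5, B3–B6, B5–B7
Each bag holds 5 vertices, so the decomposition has width 4, which upper-bounds the treewidth. Conversely, {0, 4, 8, 9, 10} is a clique of size 5, and the vertices of any clique must share a bag in every tree decomposition; so some bag has ≥ 5 vertices and tw(G) ≥ 4. The upper and lower bounds meet at 4, so that is the treewidth.

4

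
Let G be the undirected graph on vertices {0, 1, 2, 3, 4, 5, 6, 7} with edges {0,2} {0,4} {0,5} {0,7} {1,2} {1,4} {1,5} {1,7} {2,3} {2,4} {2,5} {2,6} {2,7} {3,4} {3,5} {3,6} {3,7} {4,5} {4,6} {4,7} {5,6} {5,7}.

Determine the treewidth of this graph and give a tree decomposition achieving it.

Treewidth 4.
Bags: B1 = {2, 3, 4, 5, 7}  B2 = {2, 3, 4, 5, 6}  B3 = {0, 2, 4, 5, 7}  B4 = {1, 2, 4, 5, 7}
Tree: B1–B2, B1–B3, B1–B4

Each bag holds 5 vertices, so the decomposition has width 4, which upper-bounds the treewidth. For the lower bound, the 5 vertices {2, 3, 4, 5, 6} are pairwise adjacent, and any tree decomposition puts a clique entirely inside one bag — forcing width ≥ 4. Therefore the treewidth is 4.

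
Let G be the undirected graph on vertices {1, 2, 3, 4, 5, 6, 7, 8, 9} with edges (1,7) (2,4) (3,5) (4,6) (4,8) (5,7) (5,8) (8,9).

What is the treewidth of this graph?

1

A width-1 tree decomposition is:
Bags: B1 = {5, 8}  B2 = {5, 7}  B3 = {1, 7}  B4 = {8, 9}  B5 = {4, 8}  B6 = {3, 5}  B7 = {4, 6}  B8 = {2, 4}
Tree: B1–B2, B2–B3, B1–B4, B4–B5, B1–B6, B5–B7, B5–B8
Every bag has size at most 2, so the width is 2 − 1 = 1 and tw(G) ≤ 1. Since G has at least one edge (e.g. 5–8), it is not an edgeless graph, so tw(G) ≥ 1. The upper and lower bounds meet at 1, so that is the treewidth.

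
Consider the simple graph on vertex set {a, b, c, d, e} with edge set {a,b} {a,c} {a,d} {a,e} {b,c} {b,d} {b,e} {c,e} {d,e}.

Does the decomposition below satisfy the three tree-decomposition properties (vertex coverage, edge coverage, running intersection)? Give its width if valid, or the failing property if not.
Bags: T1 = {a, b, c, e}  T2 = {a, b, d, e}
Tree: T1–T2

Every vertex of G appears in some bag (union = {a, b, c, d, e}); every edge is covered by a bag; and for each vertex v the set of bags containing v is connected in the bag tree. The decomposition is therefore valid. The largest bag has 4 vertices, so the width is 3.

Yes; width 3.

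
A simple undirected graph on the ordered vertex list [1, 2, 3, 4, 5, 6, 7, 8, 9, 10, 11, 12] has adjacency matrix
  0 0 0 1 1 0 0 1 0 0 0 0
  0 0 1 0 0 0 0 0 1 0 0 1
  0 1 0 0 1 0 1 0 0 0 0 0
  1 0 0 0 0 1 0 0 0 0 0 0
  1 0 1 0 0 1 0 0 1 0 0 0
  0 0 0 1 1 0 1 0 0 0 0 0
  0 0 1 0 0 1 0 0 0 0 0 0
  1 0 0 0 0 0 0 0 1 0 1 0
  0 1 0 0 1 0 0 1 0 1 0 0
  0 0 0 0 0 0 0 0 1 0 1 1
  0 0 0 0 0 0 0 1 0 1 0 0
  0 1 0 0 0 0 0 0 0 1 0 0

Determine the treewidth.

3

A width-3 tree decomposition is:
Bags: B1 = {3, 4, 6, 7}  B2 = {3, 4, 5, 6}  B3 = {1, 3, 4, 5}  B4 = {1, 2, 3, 5}  B5 = {1, 2, 5, 9}  B6 = {1, 2, 8, 9}  B7 = {2, 8, 9, 12}  B8 = {8, 9, 10, 12}  B9 = {8, 10, 11, 12}
Tree: B1–B2, B2–B3, B3–B4, B4–B5, B5–B6, B6–B7, B7–B8, B8–B9
The largest bag has 4 vertices, giving width 3; this decomposition certifies tw(G) ≤ 3. For the lower bound: the 4 vertex sets {4,6,7}, {3}, {5}, {1,2,8,9} are disjoint, each induces a connected subgraph, and every pair is joined by at least one edge of G. Contracting each set to a single vertex therefore yields K_{4} as a minor, and since treewidth is minor-monotone, tw(G) ≥ tw(K_{4}) = 3. Therefore the treewidth is 3.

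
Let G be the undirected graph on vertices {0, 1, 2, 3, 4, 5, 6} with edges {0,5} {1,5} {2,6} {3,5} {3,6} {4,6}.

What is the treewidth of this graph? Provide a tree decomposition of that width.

Treewidth 1.
One such decomposition:
Bags: B1 = {3, 5}  B2 = {0, 5}  B3 = {3, 6}  B4 = {1, 5}  B5 = {2, 6}  B6 = {4, 6}
Tree: B1–B2, B1–B3, B2–B4, B3–B5, B3–B6

The largest bag has 2 vertices, giving width 1; this decomposition certifies tw(G) ≤ 1. Any graph with an edge has treewidth ≥ 1, and G has the edge 5–3. Combining the bounds, tw(G) = 1.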